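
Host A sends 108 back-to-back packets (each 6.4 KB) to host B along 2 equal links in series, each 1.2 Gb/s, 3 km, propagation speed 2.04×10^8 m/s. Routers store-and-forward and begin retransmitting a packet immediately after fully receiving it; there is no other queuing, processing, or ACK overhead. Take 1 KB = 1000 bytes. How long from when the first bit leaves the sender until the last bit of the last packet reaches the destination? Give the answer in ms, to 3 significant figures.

Per-hop transmission t_tx = L/R = 51200/1200000000 = 0.0426667 ms.
Per-hop propagation t_prop = 3000/204000000 = 0.0147059 ms.
Pipeline fill: first packet needs 2·t_tx to clear all hops; remaining 107 packets each add one t_tx.
Total = (2+108-1)·t_tx + 2·t_prop = 109·0.0426667 + 2·0.0147059 = 4.68 ms.

4.68 ms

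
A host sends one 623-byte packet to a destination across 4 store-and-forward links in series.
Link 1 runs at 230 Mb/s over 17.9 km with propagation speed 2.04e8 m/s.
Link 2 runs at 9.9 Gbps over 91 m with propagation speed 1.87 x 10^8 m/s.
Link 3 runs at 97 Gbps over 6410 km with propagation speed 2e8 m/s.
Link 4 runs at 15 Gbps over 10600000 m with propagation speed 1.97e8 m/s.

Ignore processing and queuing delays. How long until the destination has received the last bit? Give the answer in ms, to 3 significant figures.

L = 623 × 8 = 4984 bits.
Transmission delays (L/R per hop): 0.0216696, 0.000503434, 5.13814e-05, 0.000332267 ms; sum = 0.0225566 ms.
Propagation delays (d/s per hop): 0.0877451, 0.000486631, 32.05, 53.8071 ms; sum = 85.9453 ms.
End-to-end = 86.0 ms.

86.0 ms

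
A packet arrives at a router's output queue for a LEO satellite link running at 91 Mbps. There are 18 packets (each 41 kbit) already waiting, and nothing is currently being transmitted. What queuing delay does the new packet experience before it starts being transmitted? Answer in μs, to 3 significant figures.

Each queued packet: L/R = 41000/91000000 = 450.549 μs.
18 queued → 8109.89 μs.
Queuing delay = 8110 μs.

8110 μs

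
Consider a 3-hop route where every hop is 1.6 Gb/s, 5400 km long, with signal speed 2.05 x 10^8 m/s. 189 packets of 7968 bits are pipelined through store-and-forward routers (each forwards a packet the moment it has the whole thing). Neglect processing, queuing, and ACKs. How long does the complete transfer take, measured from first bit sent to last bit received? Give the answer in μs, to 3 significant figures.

80000 μs

Per-hop transmission t_tx = L/R = 7968/1600000000 = 4.98 μs.
Per-hop propagation t_prop = 5400000/2.05e+08 = 26341.5 μs.
Pipeline fill: first packet needs 3·t_tx to clear all hops; remaining 188 packets each add one t_tx.
Total = (3+189-1)·t_tx + 3·t_prop = 191·4.98 + 3·26341.5 = 80000 μs.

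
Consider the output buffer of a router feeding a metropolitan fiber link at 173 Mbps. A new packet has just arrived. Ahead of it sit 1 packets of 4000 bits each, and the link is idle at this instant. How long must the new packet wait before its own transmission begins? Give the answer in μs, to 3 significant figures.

23.1 μs

Each queued packet: L/R = 4000/173000000 = 23.1214 μs.
1 queued → 23.1214 μs.
Queuing delay = 23.1 μs.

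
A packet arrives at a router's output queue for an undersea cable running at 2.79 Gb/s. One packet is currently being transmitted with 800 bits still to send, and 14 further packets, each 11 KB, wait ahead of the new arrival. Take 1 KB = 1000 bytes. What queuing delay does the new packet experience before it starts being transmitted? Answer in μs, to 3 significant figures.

442 μs

Each queued packet: L/R = 88000/2790000000 = 31.5412 μs.
14 queued → 441.577 μs.
Plus remaining 800 bits of current packet: 0.286738 μs.
Queuing delay = 442 μs.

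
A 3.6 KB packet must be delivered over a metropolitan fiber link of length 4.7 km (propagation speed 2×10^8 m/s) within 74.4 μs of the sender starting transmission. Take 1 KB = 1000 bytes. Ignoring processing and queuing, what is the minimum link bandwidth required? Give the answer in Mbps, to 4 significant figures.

L = 28800 bits.
Propagation delay = 4700 / 200000000 = 23.5 μs.
Transmission budget = 74.4 − 23.5 = 50.9 μs.
R ≥ L / t_tx = 28800 bits / 5.09e-05 s = 565.8 Mbps.

565.8 Mbps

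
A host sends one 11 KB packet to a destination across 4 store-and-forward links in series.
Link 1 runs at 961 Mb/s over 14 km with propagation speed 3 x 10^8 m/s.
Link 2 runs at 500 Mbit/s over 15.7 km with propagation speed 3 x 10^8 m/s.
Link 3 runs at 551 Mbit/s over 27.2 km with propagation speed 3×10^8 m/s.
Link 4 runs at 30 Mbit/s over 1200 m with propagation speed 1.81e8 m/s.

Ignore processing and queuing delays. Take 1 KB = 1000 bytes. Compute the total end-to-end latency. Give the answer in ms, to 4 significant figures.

L = 88000 bits.
Transmission delays (L/R per hop): 0.0915713, 0.176, 0.15971, 2.93333 ms; sum = 3.36061 ms.
Propagation delays (d/s per hop): 0.0466667, 0.0523333, 0.0906667, 0.00662983 ms; sum = 0.196297 ms.
End-to-end = 3.557 ms.

3.557 ms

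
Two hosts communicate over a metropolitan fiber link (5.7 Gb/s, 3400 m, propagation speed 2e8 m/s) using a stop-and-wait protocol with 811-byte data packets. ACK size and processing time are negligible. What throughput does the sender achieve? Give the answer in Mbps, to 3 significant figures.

t_tx = L/R = 6488/5700000000 = 1.13825e-06 s.
t_prop = 3400/200000000 = 1.7e-05 s; RTT = 3.4e-05 s.
Cycle = t_tx + RTT = 3.51382e-05 s.
Throughput = L / cycle = 6488 / 3.51382e-05 = 185 Mbps.

185 Mbps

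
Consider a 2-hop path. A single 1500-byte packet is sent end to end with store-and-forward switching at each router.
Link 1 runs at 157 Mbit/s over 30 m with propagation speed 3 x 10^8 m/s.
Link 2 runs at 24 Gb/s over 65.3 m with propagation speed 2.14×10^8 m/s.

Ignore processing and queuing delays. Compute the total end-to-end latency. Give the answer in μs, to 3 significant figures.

L = 1500 × 8 = 12000 bits.
Transmission delays (L/R per hop): 76.4331, 0.5 μs; sum = 76.9331 μs.
Propagation delays (d/s per hop): 0.1, 0.30514 μs; sum = 0.40514 μs.
End-to-end = 77.3 μs.

77.3 μs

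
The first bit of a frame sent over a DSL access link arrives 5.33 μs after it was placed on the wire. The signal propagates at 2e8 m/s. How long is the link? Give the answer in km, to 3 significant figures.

d = s × t_prop = 200000000 × 5.33e-06 = 1.07 km.

1.07 km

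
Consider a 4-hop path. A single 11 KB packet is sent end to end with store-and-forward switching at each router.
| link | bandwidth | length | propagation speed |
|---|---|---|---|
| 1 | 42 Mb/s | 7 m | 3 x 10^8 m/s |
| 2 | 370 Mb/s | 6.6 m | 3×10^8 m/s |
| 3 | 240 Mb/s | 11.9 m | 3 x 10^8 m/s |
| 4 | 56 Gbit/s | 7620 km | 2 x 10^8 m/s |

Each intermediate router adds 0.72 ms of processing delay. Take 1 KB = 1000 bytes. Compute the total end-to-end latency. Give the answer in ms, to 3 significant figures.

43.0 ms

L = 88000 bits.
Transmission delays (L/R per hop): 2.09524, 0.237838, 0.366667, 0.00157143 ms; sum = 2.70131 ms.
Propagation delays (d/s per hop): 2.33333e-05, 2.2e-05, 3.96667e-05, 38.1 ms; sum = 38.1001 ms.
Processing at 3 router(s): 3 × 0.72 ms = 2.16 ms.
End-to-end = 43.0 ms.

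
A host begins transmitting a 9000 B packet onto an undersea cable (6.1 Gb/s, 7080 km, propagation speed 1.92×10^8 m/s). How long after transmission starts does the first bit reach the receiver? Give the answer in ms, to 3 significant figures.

36.9 ms

First bit experiences only propagation delay: d/s = 7080000/192000000 = 36.9 ms.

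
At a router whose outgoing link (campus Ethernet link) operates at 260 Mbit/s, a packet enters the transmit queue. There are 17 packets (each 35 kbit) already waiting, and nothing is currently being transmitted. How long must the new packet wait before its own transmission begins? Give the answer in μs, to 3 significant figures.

2290 μs

Each queued packet: L/R = 35000/260000000 = 134.615 μs.
17 queued → 2288.46 μs.
Queuing delay = 2290 μs.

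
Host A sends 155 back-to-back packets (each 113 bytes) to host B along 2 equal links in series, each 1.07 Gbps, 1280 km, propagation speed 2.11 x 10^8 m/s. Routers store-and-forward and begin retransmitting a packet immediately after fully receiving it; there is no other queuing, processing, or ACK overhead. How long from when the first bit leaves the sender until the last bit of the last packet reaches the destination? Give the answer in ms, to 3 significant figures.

12.3 ms

Per-hop transmission t_tx = L/R = 904/1.07e+09 = 0.00084486 ms.
Per-hop propagation t_prop = 1280000/211000000 = 6.06635 ms.
Pipeline fill: first packet needs 2·t_tx to clear all hops; remaining 154 packets each add one t_tx.
Total = (2+155-1)·t_tx + 2·t_prop = 156·0.00084486 + 2·6.06635 = 12.3 ms.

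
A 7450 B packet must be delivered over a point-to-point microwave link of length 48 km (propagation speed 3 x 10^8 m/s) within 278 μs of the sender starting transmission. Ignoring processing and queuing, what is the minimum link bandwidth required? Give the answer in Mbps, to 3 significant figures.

505 Mbps

L = 59600 bits.
Propagation delay = 48000 / 300000000 = 160 μs.
Transmission budget = 278 − 160 = 118 μs.
R ≥ L / t_tx = 59600 bits / 0.000118 s = 505 Mbps.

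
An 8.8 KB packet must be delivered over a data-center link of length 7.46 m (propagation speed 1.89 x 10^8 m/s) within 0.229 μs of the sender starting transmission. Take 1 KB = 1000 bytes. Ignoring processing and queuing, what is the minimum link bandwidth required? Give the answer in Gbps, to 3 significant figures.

L = 70400 bits.
Propagation delay = 7.46 / 189000000 = 0.0394709 μs.
Transmission budget = 0.229 − 0.0394709 = 0.189529 μs.
R ≥ L / t_tx = 70400 bits / 1.89529e-07 s = 371 Gbps.

371 Gbps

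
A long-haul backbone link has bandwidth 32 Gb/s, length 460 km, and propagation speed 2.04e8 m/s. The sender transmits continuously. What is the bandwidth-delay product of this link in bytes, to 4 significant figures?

9020000 bytes

Propagation delay = 460000 / 204000000 = 0.0022549 s.
BDP = R × t_prop = 32000000000 × 0.0022549 = 72156900 bits.
In bytes: 72156900/8 = 9020000 bytes.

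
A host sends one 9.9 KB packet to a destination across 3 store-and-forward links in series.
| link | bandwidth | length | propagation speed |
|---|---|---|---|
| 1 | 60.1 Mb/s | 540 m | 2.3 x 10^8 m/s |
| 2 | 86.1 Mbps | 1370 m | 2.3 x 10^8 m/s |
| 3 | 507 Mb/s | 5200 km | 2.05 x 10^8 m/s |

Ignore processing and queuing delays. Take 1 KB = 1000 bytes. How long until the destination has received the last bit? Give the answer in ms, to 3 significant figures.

27.8 ms

L = 79200 bits.
Transmission delays (L/R per hop): 1.3178, 0.919861, 0.156213 ms; sum = 2.39388 ms.
Propagation delays (d/s per hop): 0.00234783, 0.00595652, 25.3659 ms; sum = 25.3742 ms.
End-to-end = 27.8 ms.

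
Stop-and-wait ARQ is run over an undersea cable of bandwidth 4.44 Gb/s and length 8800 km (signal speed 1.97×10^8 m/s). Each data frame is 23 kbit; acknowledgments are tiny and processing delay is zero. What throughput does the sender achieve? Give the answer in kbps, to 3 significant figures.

257 kbps

t_tx = L/R = 23000/4440000000 = 5.18018e-06 s.
t_prop = 8800000/197000000 = 0.0446701 s; RTT = 0.0893401 s.
Cycle = t_tx + RTT = 0.0893453 s.
Throughput = L / cycle = 23000 / 0.0893453 = 257 kbps.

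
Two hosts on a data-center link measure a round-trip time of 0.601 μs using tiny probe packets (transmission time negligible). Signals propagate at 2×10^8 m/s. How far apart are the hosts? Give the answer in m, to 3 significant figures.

60.1 m

One-way propagation = RTT/2 = 0.3005 μs.
d = s × t = 200000000 × 3.005e-07 = 60.1 m.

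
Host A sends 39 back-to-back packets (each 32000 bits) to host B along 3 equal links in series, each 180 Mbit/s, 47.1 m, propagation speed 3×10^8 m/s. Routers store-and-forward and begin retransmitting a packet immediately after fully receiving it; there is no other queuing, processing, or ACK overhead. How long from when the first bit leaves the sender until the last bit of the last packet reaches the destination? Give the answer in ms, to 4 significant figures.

Per-hop transmission t_tx = L/R = 32000/180000000 = 0.177778 ms.
Per-hop propagation t_prop = 47.1/300000000 = 0.000157 ms.
Pipeline fill: first packet needs 3·t_tx to clear all hops; remaining 38 packets each add one t_tx.
Total = (3+39-1)·t_tx + 3·t_prop = 41·0.177778 + 3·0.000157 = 7.289 ms.

7.289 ms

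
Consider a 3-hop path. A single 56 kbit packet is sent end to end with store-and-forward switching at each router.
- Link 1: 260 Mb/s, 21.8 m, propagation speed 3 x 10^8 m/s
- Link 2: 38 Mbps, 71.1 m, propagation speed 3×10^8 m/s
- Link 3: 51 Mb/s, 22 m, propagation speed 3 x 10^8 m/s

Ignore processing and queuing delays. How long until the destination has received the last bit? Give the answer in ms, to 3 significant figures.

2.79 ms

L = 56000 bits.
Transmission delays (L/R per hop): 0.215385, 1.47368, 1.09804 ms; sum = 2.78711 ms.
Propagation delays (d/s per hop): 7.26667e-05, 0.000237, 7.33333e-05 ms; sum = 0.000383 ms.
End-to-end = 2.79 ms.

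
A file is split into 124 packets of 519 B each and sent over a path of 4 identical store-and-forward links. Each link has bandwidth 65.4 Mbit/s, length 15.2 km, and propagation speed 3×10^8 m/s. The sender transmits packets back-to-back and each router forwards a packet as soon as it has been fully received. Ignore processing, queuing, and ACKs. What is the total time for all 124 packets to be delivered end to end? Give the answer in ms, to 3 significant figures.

Per-hop transmission t_tx = L/R = 4152/6.54e+07 = 0.0634862 ms.
Per-hop propagation t_prop = 15200/300000000 = 0.0506667 ms.
Pipeline fill: first packet needs 4·t_tx to clear all hops; remaining 123 packets each add one t_tx.
Total = (4+124-1)·t_tx + 4·t_prop = 127·0.0634862 + 4·0.0506667 = 8.27 ms.

8.27 ms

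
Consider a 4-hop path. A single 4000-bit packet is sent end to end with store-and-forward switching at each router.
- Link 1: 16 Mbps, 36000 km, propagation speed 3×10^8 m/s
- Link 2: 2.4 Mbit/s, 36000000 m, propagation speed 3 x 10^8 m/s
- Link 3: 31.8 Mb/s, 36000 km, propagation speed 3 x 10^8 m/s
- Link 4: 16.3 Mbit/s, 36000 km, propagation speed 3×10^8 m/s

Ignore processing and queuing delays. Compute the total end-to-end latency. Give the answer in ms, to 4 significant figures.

Transmission delays (L/R per hop): 0.25, 1.66667, 0.125786, 0.245399 ms; sum = 2.28785 ms.
Propagation delays (d/s per hop): 120, 120, 120, 120 ms; sum = 480 ms.
End-to-end = 482.3 ms.

482.3 ms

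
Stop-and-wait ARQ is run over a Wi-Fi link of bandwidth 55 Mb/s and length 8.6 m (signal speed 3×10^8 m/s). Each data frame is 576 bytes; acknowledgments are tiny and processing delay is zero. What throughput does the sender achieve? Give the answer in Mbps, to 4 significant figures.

t_tx = L/R = 4608/55000000 = 8.37818e-05 s.
t_prop = 8.6/300000000 = 2.86667e-08 s; RTT = 5.73333e-08 s.
Cycle = t_tx + RTT = 8.38392e-05 s.
Throughput = L / cycle = 4608 / 8.38392e-05 = 54.96 Mbps.

54.96 Mbps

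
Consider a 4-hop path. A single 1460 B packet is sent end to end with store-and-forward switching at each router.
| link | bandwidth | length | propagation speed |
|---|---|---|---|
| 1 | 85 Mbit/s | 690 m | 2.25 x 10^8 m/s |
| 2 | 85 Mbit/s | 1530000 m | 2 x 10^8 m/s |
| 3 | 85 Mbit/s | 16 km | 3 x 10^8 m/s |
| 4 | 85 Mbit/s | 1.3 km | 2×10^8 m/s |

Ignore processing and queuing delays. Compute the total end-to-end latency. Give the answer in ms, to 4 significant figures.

8.263 ms

L = 1460 × 8 = 11680 bits.
Transmission delay per hop = L/R = 11680/85000000 = 0.137412 ms; 4 hops → 0.549647 ms.
Propagation delays (d/s per hop): 0.00306667, 7.65, 0.0533333, 0.0065 ms; sum = 7.7129 ms.
End-to-end = 8.263 ms.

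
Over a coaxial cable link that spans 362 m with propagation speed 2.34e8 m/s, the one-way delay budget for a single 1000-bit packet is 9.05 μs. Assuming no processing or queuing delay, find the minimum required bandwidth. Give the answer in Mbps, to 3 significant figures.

133 Mbps

Propagation delay = 362 / 234000000 = 1.54701 μs.
Transmission budget = 9.05 − 1.54701 = 7.50299 μs.
R ≥ L / t_tx = 1000 bits / 7.50299e-06 s = 133 Mbps.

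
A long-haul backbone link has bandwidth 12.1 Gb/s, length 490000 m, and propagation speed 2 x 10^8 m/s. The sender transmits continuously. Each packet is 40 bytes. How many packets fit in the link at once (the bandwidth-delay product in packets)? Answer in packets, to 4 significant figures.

92640 packets

Propagation delay = 490000 / 200000000 = 0.00245 s.
BDP = R × t_prop = 12100000000 × 0.00245 = 29645000 bits.
In packets of 320 bits: 92640 packets.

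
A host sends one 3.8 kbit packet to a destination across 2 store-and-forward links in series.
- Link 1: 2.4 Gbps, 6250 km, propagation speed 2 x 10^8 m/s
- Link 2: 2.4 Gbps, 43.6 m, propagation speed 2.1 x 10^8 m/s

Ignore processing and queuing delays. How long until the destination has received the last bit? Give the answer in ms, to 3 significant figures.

31.3 ms

L = 3800 bits.
Transmission delay per hop = L/R = 3800/2400000000 = 0.00158333 ms; 2 hops → 0.00316667 ms.
Propagation delays (d/s per hop): 31.25, 0.000207619 ms; sum = 31.2502 ms.
End-to-end = 31.3 ms.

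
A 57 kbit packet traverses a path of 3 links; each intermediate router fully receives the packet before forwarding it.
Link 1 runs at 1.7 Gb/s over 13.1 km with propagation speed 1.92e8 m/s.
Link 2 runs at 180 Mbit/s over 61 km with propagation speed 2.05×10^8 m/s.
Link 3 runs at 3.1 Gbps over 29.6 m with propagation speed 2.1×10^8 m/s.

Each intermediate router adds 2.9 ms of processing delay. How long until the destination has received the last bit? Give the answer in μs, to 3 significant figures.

6530 μs

L = 57000 bits.
Transmission delays (L/R per hop): 33.5294, 316.667, 18.3871 μs; sum = 368.583 μs.
Propagation delays (d/s per hop): 68.2292, 297.561, 0.140952 μs; sum = 365.931 μs.
Processing at 2 router(s): 2 × 2.9 ms = 5800 μs.
End-to-end = 6530 μs.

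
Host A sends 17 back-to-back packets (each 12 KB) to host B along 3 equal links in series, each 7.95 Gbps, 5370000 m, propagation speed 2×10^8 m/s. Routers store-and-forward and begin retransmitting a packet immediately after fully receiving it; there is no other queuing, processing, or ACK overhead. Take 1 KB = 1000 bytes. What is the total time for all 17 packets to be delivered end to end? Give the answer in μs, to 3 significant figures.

Per-hop transmission t_tx = L/R = 96000/7950000000 = 12.0755 μs.
Per-hop propagation t_prop = 5370000/200000000 = 26850 μs.
Pipeline fill: first packet needs 3·t_tx to clear all hops; remaining 16 packets each add one t_tx.
Total = (3+17-1)·t_tx + 3·t_prop = 19·12.0755 + 3·26850 = 80800 μs.

80800 μs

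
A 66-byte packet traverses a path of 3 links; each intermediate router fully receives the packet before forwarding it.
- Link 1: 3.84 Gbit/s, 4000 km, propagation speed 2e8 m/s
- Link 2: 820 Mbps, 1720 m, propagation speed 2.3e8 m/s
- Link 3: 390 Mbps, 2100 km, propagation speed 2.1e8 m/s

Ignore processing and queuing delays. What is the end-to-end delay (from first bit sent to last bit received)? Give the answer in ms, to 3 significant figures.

L = 66 × 8 = 528 bits.
Transmission delays (L/R per hop): 0.0001375, 0.000643902, 0.00135385 ms; sum = 0.00213525 ms.
Propagation delays (d/s per hop): 20, 0.00747826, 10 ms; sum = 30.0075 ms.
End-to-end = 30.0 ms.

30.0 ms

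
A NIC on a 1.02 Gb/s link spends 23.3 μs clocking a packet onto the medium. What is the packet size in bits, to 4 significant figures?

23770 bits

L = R × t_tx = 1020000000 b/s × 2.33e-05 s = 23766 bits.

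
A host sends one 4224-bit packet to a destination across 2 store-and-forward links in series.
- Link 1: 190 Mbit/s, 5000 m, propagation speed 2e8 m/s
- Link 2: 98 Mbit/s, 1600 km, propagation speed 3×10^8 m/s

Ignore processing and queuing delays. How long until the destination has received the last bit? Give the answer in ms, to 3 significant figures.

5.42 ms

Transmission delays (L/R per hop): 0.0222316, 0.043102 ms; sum = 0.0653336 ms.
Propagation delays (d/s per hop): 0.025, 5.33333 ms; sum = 5.35833 ms.
End-to-end = 5.42 ms.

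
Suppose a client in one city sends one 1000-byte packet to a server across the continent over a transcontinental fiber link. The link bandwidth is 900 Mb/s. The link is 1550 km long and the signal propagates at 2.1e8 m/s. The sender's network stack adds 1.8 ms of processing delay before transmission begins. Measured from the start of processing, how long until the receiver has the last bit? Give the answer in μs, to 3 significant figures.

L = 1000 × 8 = 8000 bits.
Transmission delay = L/R = 8000 / 900000000 = 8.88889 μs.
Propagation delay = d/s = 1550000 m / 210000000 m/s = 7380.95 μs.
Plus processing delay 1.8 ms = 1800 μs.
Total = 9190 μs.

9190 μs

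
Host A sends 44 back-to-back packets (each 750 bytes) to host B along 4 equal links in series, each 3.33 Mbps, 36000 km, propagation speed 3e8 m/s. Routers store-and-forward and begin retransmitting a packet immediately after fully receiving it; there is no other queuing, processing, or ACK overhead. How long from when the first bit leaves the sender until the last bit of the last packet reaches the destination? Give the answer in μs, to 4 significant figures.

564700 μs

Per-hop transmission t_tx = L/R = 6000/3330000 = 1801.8 μs.
Per-hop propagation t_prop = 36000000/300000000 = 120000 μs.
Pipeline fill: first packet needs 4·t_tx to clear all hops; remaining 43 packets each add one t_tx.
Total = (4+44-1)·t_tx + 4·t_prop = 47·1801.8 + 4·120000 = 564700 μs.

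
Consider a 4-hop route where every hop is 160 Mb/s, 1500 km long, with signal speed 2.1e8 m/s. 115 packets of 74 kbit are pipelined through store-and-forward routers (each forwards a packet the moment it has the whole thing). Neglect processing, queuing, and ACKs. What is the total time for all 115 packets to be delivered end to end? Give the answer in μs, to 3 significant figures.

Per-hop transmission t_tx = L/R = 74000/160000000 = 462.5 μs.
Per-hop propagation t_prop = 1500000/210000000 = 7142.86 μs.
Pipeline fill: first packet needs 4·t_tx to clear all hops; remaining 114 packets each add one t_tx.
Total = (4+115-1)·t_tx + 4·t_prop = 118·462.5 + 4·7142.86 = 83100 μs.

83100 μs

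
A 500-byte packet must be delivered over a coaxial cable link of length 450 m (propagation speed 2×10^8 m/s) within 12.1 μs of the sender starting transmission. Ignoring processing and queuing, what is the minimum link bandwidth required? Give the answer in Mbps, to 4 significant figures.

406.1 Mbps

L = 4000 bits.
Propagation delay = 450 / 200000000 = 2.25 μs.
Transmission budget = 12.1 − 2.25 = 9.85 μs.
R ≥ L / t_tx = 4000 bits / 9.85e-06 s = 406.1 Mbps.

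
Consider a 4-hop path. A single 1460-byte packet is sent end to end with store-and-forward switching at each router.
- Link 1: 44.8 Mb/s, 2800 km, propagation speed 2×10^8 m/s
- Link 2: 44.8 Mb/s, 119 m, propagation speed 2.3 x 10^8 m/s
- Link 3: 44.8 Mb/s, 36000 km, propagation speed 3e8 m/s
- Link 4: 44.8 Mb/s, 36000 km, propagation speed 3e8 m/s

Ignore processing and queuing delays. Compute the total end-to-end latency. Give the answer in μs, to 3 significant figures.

255000 μs

L = 1460 × 8 = 11680 bits.
Transmission delay per hop = L/R = 11680/44800000 = 260.714 μs; 4 hops → 1042.86 μs.
Propagation delays (d/s per hop): 14000, 0.517391, 120000, 120000 μs; sum = 254001 μs.
End-to-end = 255000 μs.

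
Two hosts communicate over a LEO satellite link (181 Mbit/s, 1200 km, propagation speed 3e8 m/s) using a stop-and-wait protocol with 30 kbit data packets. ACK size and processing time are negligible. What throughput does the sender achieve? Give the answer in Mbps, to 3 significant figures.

3.67 Mbps

t_tx = L/R = 30000/181000000 = 0.000165746 s.
t_prop = 1200000/300000000 = 0.004 s; RTT = 0.008 s.
Cycle = t_tx + RTT = 0.00816575 s.
Throughput = L / cycle = 30000 / 0.00816575 = 3.67 Mbps.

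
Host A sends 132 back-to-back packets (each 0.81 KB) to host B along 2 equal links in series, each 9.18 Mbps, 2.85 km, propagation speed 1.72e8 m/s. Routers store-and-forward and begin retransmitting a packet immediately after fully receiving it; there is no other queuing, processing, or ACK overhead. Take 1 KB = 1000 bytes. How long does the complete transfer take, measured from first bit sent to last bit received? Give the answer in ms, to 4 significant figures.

93.92 ms

Per-hop transmission t_tx = L/R = 6480/9180000 = 0.705882 ms.
Per-hop propagation t_prop = 2850/172000000 = 0.0165698 ms.
Pipeline fill: first packet needs 2·t_tx to clear all hops; remaining 131 packets each add one t_tx.
Total = (2+132-1)·t_tx + 2·t_prop = 133·0.705882 + 2·0.0165698 = 93.92 ms.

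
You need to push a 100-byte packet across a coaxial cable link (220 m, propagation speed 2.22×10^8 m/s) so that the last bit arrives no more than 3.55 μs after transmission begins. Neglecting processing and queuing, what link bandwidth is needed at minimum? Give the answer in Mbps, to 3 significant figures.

313 Mbps

L = 800 bits.
Propagation delay = 220 / 2.22e+08 = 0.990991 μs.
Transmission budget = 3.55 − 0.990991 = 2.55901 μs.
R ≥ L / t_tx = 800 bits / 2.55901e-06 s = 313 Mbps.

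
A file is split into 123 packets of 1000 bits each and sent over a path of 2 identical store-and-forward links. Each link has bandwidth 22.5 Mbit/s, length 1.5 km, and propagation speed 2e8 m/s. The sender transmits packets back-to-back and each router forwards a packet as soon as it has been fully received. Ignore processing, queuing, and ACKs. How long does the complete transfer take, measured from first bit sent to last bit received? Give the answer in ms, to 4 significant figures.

5.526 ms

Per-hop transmission t_tx = L/R = 1000/22500000 = 0.0444444 ms.
Per-hop propagation t_prop = 1500/200000000 = 0.0075 ms.
Pipeline fill: first packet needs 2·t_tx to clear all hops; remaining 122 packets each add one t_tx.
Total = (2+123-1)·t_tx + 2·t_prop = 124·0.0444444 + 2·0.0075 = 5.526 ms.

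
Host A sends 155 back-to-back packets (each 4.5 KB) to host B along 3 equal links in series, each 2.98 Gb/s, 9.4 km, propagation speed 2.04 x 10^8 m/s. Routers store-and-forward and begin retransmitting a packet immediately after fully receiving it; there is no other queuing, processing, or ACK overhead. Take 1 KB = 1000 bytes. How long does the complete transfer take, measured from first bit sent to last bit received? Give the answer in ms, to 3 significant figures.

Per-hop transmission t_tx = L/R = 36000/2980000000 = 0.0120805 ms.
Per-hop propagation t_prop = 9400/204000000 = 0.0460784 ms.
Pipeline fill: first packet needs 3·t_tx to clear all hops; remaining 154 packets each add one t_tx.
Total = (3+155-1)·t_tx + 3·t_prop = 157·0.0120805 + 3·0.0460784 = 2.03 ms.

2.03 ms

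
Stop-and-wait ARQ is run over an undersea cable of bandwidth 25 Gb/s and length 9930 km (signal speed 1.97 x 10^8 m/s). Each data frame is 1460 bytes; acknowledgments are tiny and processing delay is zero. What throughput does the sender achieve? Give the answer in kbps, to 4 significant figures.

t_tx = L/R = 11680/25000000000 = 4.672e-07 s.
t_prop = 9930000/197000000 = 0.0504061 s; RTT = 0.100812 s.
Cycle = t_tx + RTT = 0.100813 s.
Throughput = L / cycle = 11680 / 0.100813 = 115.9 kbps.

115.9 kbps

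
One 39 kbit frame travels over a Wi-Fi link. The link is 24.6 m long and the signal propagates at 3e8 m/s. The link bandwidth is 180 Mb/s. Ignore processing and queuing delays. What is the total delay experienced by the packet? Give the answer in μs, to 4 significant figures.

L = 39000 bits.
Transmission delay = L/R = 39000 / 180000000 = 216.667 μs.
Propagation delay = d/s = 24.6 m / 300000000 m/s = 0.082 μs.
Total = 216.7 μs.

216.7 μs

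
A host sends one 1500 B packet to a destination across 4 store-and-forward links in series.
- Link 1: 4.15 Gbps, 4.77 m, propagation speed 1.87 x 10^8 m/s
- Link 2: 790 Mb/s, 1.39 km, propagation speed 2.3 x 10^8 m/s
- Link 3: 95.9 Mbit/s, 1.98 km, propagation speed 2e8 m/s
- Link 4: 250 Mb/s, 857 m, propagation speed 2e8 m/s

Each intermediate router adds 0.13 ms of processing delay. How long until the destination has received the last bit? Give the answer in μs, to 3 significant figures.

L = 1500 × 8 = 12000 bits.
Transmission delays (L/R per hop): 2.89157, 15.1899, 125.13, 48 μs; sum = 191.212 μs.
Propagation delays (d/s per hop): 0.025508, 6.04348, 9.9, 4.285 μs; sum = 20.254 μs.
Processing at 3 router(s): 3 × 0.13 ms = 390 μs.
End-to-end = 601 μs.

601 μs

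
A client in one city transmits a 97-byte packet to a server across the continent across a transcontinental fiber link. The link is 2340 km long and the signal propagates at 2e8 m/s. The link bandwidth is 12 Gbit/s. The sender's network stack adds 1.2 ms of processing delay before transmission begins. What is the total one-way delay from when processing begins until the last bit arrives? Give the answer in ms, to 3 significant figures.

12.9 ms

L = 97 × 8 = 776 bits.
Transmission delay = L/R = 776 / 12000000000 = 6.46667e-05 ms.
Propagation delay = d/s = 2340000 m / 200000000 m/s = 11.7 ms.
Plus processing delay 1.2 ms = 1.2 ms.
Total = 12.9 ms.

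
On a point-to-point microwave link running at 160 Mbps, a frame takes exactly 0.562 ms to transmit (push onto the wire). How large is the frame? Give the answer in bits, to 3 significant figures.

89900 bits

L = R × t_tx = 160000000 b/s × 0.000562 s = 89920 bits.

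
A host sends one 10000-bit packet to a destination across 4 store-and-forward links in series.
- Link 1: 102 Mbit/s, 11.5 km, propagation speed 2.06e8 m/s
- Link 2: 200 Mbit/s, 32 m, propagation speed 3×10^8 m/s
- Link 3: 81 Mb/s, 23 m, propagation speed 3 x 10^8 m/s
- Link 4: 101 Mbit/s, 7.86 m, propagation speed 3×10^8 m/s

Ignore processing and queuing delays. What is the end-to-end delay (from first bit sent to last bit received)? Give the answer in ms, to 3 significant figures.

Transmission delays (L/R per hop): 0.0980392, 0.05, 0.123457, 0.0990099 ms; sum = 0.370506 ms.
Propagation delays (d/s per hop): 0.0558252, 0.000106667, 7.66667e-05, 2.62e-05 ms; sum = 0.0560348 ms.
End-to-end = 0.427 ms.

0.427 ms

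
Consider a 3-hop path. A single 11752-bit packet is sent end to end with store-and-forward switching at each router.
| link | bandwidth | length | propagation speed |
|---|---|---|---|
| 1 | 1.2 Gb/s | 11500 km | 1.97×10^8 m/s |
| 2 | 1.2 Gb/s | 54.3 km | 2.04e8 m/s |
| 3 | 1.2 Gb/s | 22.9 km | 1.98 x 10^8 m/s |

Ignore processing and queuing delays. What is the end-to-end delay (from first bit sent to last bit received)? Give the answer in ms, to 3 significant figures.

58.8 ms

Transmission delay per hop = L/R = 11752/1200000000 = 0.00979333 ms; 3 hops → 0.02938 ms.
Propagation delays (d/s per hop): 58.3756, 0.266176, 0.115657 ms; sum = 58.7575 ms.
End-to-end = 58.8 ms.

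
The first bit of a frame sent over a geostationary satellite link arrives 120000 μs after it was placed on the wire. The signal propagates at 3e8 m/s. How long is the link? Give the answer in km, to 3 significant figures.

36000 km

d = s × t_prop = 300000000 × 0.12 = 36000 km.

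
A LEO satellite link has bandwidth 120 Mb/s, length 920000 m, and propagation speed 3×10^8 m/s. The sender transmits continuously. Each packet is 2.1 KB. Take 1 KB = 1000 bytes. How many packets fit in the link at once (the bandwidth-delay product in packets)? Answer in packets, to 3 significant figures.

21.9 packets

Propagation delay = 920000 / 300000000 = 0.00306667 s.
BDP = R × t_prop = 120000000 × 0.00306667 = 368000 bits.
In packets of 16800 bits: 21.9 packets.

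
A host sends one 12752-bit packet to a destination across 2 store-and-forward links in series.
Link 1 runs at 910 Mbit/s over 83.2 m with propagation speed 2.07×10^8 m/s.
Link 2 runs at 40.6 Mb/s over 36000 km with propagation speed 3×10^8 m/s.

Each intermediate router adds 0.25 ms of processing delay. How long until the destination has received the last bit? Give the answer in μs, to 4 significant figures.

120600 μs

Transmission delays (L/R per hop): 14.0132, 314.089 μs; sum = 328.102 μs.
Propagation delays (d/s per hop): 0.401932, 120000 μs; sum = 120000 μs.
Processing at 1 router(s): 1 × 0.25 ms = 250 μs.
End-to-end = 120600 μs.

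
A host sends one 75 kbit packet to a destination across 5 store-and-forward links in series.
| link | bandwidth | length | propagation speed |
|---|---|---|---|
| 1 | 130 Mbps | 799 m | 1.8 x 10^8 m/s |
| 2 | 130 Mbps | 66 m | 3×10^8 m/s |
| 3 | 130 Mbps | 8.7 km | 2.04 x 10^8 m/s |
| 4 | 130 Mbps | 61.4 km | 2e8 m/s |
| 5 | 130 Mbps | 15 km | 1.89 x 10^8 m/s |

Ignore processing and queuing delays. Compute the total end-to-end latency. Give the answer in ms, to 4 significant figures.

3.318 ms

L = 75000 bits.
Transmission delay per hop = L/R = 75000/130000000 = 0.576923 ms; 5 hops → 2.88462 ms.
Propagation delays (d/s per hop): 0.00443889, 0.00022, 0.0426471, 0.307, 0.0793651 ms; sum = 0.433671 ms.
End-to-end = 3.318 ms.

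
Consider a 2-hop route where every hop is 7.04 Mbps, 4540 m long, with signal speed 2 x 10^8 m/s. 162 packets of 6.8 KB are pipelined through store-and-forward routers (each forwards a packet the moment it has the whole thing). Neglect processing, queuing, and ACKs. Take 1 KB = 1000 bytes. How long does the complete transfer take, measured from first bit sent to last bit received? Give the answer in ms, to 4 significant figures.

Per-hop transmission t_tx = L/R = 54400/7040000 = 7.72727 ms.
Per-hop propagation t_prop = 4540/200000000 = 0.0227 ms.
Pipeline fill: first packet needs 2·t_tx to clear all hops; remaining 161 packets each add one t_tx.
Total = (2+162-1)·t_tx + 2·t_prop = 163·7.72727 + 2·0.0227 = 1260 ms.

1260 ms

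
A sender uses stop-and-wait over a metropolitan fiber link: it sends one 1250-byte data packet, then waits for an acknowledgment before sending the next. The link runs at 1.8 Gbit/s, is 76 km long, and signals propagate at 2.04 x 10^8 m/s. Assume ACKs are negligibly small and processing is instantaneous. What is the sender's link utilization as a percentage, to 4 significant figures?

t_tx = L/R = 10000/1800000000 = 5.55556e-06 s.
t_prop = 76000/204000000 = 0.000372549 s; RTT = 0.000745098 s.
Cycle = t_tx + RTT = 0.000750654 s.
Utilization = t_tx / cycle = 5.55556e-06/0.000750654 = 0.7401 %.

0.7401 %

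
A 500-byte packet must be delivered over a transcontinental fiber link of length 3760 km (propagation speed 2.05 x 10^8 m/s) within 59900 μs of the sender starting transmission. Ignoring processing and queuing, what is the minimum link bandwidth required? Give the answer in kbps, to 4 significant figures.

L = 4000 bits.
Propagation delay = 3760000 / 2.05e+08 = 18341.5 μs.
Transmission budget = 59900 − 18341.5 = 41558.5 μs.
R ≥ L / t_tx = 4000 bits / 0.0415585 s = 96.25 kbps.

96.25 kbps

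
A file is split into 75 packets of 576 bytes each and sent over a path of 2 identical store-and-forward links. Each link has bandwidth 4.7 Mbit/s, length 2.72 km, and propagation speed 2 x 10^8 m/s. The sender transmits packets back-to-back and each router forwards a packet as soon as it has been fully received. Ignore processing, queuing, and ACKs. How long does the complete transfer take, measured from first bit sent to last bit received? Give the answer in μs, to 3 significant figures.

Per-hop transmission t_tx = L/R = 4608/4700000 = 980.426 μs.
Per-hop propagation t_prop = 2720/200000000 = 13.6 μs.
Pipeline fill: first packet needs 2·t_tx to clear all hops; remaining 74 packets each add one t_tx.
Total = (2+75-1)·t_tx + 2·t_prop = 76·980.426 + 2·13.6 = 74500 μs.

74500 μs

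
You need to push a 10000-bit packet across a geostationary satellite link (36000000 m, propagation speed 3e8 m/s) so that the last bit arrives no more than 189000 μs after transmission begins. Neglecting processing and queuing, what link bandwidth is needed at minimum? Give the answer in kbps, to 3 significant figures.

145 kbps

Propagation delay = 36000000 / 300000000 = 120000 μs.
Transmission budget = 189000 − 120000 = 69000 μs.
R ≥ L / t_tx = 10000 bits / 0.069 s = 145 kbps.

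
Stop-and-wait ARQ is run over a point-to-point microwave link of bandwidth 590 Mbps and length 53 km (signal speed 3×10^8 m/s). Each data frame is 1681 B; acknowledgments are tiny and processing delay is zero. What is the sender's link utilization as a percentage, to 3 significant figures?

6.06 %

t_tx = L/R = 13448/590000000 = 2.27932e-05 s.
t_prop = 53000/300000000 = 0.000176667 s; RTT = 0.000353333 s.
Cycle = t_tx + RTT = 0.000376127 s.
Utilization = t_tx / cycle = 2.27932e-05/0.000376127 = 6.06 %.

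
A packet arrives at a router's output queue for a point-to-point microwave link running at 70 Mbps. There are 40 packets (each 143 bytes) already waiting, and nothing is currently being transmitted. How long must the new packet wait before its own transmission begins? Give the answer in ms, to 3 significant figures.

Each queued packet: L/R = 1144/70000000 = 0.0163429 ms.
40 queued → 0.653714 ms.
Queuing delay = 0.654 ms.

0.654 ms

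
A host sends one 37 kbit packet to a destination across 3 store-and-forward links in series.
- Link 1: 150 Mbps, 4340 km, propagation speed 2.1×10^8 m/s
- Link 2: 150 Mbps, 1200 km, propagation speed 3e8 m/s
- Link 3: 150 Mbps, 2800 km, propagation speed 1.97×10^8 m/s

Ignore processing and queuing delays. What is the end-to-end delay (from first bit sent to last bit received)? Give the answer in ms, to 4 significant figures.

39.62 ms

L = 37000 bits.
Transmission delay per hop = L/R = 37000/150000000 = 0.246667 ms; 3 hops → 0.74 ms.
Propagation delays (d/s per hop): 20.6667, 4, 14.2132 ms; sum = 38.8799 ms.
End-to-end = 39.62 ms.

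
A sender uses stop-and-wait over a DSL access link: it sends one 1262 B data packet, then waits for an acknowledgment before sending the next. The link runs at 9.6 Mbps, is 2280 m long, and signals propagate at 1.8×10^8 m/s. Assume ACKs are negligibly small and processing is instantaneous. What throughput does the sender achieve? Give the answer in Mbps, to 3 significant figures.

9.37 Mbps

t_tx = L/R = 10096/9600000 = 0.00105167 s.
t_prop = 2280/180000000 = 1.26667e-05 s; RTT = 2.53333e-05 s.
Cycle = t_tx + RTT = 0.001077 s.
Throughput = L / cycle = 10096 / 0.001077 = 9.37 Mbps.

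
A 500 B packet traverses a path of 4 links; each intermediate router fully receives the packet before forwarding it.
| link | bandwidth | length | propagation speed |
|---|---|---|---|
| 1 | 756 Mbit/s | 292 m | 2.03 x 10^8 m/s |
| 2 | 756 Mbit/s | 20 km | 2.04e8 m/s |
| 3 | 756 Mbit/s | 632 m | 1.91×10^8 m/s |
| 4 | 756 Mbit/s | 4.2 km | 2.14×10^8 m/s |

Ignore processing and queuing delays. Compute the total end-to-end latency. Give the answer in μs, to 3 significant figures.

144 μs

L = 500 × 8 = 4000 bits.
Transmission delay per hop = L/R = 4000/756000000 = 5.29101 μs; 4 hops → 21.164 μs.
Propagation delays (d/s per hop): 1.43842, 98.0392, 3.3089, 19.6262 μs; sum = 122.413 μs.
End-to-end = 144 μs.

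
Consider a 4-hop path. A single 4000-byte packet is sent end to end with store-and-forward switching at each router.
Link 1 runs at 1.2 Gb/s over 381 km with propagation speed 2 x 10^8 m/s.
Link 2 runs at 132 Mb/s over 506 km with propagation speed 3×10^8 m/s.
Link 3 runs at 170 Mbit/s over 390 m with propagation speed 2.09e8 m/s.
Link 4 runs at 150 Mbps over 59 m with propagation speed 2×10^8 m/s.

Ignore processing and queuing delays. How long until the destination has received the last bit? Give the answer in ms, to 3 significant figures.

L = 4000 × 8 = 32000 bits.
Transmission delays (L/R per hop): 0.0266667, 0.242424, 0.188235, 0.213333 ms; sum = 0.67066 ms.
Propagation delays (d/s per hop): 1.905, 1.68667, 0.00186603, 0.000295 ms; sum = 3.59383 ms.
End-to-end = 4.26 ms.

4.26 ms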